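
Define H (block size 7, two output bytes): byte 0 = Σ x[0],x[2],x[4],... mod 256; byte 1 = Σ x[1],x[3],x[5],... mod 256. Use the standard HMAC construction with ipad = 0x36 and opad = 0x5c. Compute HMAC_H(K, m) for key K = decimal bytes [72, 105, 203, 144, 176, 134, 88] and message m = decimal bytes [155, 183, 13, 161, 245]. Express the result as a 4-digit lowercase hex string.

eda2

Key decimal bytes [72, 105, 203, 144, 176, 134, 88] = 48 69 cb 90 b0 86 58 is exactly B = 7 bytes: K' = 48 69 cb 90 b0 86 58.
K' ⊕ ipad = 7e 5f fd a6 86 b0 6e.  K' ⊕ opad = 14 35 97 cc ec da 04.
Inner input = (K'⊕ipad) ∥ m = 7e 5f fd a6 86 b0 6e ∥ 9b b7 0d a1 f5.
Inner hash: even-index sum = 967 mod 256 = 199; odd-index sum = 850 mod 256 = 82 → c7 52.
Outer input = (K'⊕opad) ∥ inner = 14 35 97 cc ec da 04 ∥ c7 52.
Outer hash (tag): even-index sum = 493 mod 256 = 237; odd-index sum = 674 mod 256 = 162 → ed a2.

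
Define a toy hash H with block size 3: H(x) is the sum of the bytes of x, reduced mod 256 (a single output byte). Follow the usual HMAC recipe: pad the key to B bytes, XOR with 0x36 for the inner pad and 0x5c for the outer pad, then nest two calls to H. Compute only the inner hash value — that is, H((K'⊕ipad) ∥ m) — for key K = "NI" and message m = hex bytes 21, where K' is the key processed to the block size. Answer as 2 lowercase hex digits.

4e

Key "NI" = 4e 49 is 2 bytes ≤ B = 3; zero-pad to 3 bytes: K' = 4e 49 00.
K' ⊕ ipad = 78 7f 36.
Inner input = 78 7f 36 ∥ 21.
Inner hash: sum = 120+127+54+33 = 334; mod 256 = 78 → 4e.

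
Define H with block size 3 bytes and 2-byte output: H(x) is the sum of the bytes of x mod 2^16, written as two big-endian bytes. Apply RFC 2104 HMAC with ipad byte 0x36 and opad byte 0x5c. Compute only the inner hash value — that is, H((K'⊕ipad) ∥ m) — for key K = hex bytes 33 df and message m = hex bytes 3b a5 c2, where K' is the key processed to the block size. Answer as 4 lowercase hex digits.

02c6

Key hex bytes 33 df is 2 bytes ≤ B = 3; zero-pad to 3 bytes: K' = 33 df 00.
K' ⊕ ipad = 05 e9 36.
Inner input = 05 e9 36 ∥ 3b a5 c2.
Inner hash: sum = 5+233+54+59+165+194 = 710 → 02 c6.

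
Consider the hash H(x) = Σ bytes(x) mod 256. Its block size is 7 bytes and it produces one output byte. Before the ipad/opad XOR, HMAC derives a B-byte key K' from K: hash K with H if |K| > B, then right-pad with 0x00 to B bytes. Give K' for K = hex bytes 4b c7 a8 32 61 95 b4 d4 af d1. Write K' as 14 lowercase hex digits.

|K| = 10 > B = 7, so first hash the key.
H(K): sum = 75+199+168+50+97+149+180+212+175+209 = 1514; mod 256 = 234 → ea.
Zero-pad H(K) = ea to 7 bytes: K' = ea 00 00 00 00 00 00.

ea000000000000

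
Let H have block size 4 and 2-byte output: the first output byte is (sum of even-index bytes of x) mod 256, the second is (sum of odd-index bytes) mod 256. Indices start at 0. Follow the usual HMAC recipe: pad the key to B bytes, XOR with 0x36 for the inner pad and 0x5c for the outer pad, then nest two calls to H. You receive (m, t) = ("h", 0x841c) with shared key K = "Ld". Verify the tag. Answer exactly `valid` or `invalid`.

valid

Key "Ld" = 4c 64 is 2 bytes ≤ B = 4; zero-pad to 4 bytes: K' = 4c 64 00 00.
K' ⊕ ipad = 7a 52 36 36; K' ⊕ opad = 10 38 5c 5c.
Inner hash: even-index sum = 280 mod 256 = 24; odd-index sum = 136 mod 256 = 136 → 18 88.
Outer hash (recomputed tag): even-index sum = 132 mod 256 = 132; odd-index sum = 284 mod 256 = 28 → 84 1c.
Recomputed tag = 841c; claimed = 841c → match.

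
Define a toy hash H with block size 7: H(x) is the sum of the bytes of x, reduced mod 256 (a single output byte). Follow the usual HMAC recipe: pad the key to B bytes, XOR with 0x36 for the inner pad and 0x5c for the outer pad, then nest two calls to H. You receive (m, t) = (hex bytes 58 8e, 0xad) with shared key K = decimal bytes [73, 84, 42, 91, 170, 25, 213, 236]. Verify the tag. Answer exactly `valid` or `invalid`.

invalid

Key decimal bytes [73, 84, 42, 91, 170, 25, 213, 236] = 49 54 2a 5b aa 19 d5 ec is 8 bytes > B = 7, so hash it first: H(key) = a6, then zero-pad to 7 bytes: K' = a6 00 00 00 00 00 00.
K' ⊕ ipad = 90 36 36 36 36 36 36; K' ⊕ opad = fa 5c 5c 5c 5c 5c 5c.
Inner hash: sum = 144+54+54+54+54+54+54+88+142 = 698; mod 256 = 186 → ba.
Outer hash (recomputed tag): sum = 250+92+92+92+92+92+92+186 = 988; mod 256 = 220 → dc.
Recomputed tag = dc; claimed = ad → mismatch.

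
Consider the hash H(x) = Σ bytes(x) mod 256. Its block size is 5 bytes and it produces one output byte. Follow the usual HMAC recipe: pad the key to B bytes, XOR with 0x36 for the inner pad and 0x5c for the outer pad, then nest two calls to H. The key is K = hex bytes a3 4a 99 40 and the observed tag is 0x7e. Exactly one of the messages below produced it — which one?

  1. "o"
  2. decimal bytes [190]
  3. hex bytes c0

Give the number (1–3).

3

Key hex bytes a3 4a 99 40 is 4 bytes ≤ B = 5; zero-pad to 5 bytes: K' = a3 4a 99 40 00.
K' ⊕ ipad = 95 7c af 76 36; K' ⊕ opad = ff 16 c5 1c 5c.
m1: inner = H(95 7c af 76 36 6f) = db; tag = H(ff 16 c5 1c 5c db) = 2d
m2: inner = H(95 7c af 76 36 be) = 2a; tag = H(ff 16 c5 1c 5c 2a) = 7c
m3: inner = H(95 7c af 76 36 c0) = 2c; tag = H(ff 16 c5 1c 5c 2c) = 7e ← matches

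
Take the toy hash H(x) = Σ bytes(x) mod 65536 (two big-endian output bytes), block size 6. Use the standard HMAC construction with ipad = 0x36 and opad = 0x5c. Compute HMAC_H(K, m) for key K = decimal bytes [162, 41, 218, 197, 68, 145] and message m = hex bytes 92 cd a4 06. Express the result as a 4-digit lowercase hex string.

0430

Key decimal bytes [162, 41, 218, 197, 68, 145] = a2 29 da c5 44 91 is exactly B = 6 bytes: K' = a2 29 da c5 44 91.
K' ⊕ ipad = 94 1f ec f3 72 a7.  K' ⊕ opad = fe 75 86 99 18 cd.
Inner input = (K'⊕ipad) ∥ m = 94 1f ec f3 72 a7 ∥ 92 cd a4 06.
Inner hash: sum = 148+31+236+243+114+167+146+205+164+6 = 1460 → 05 b4.
Outer input = (K'⊕opad) ∥ inner = fe 75 86 99 18 cd ∥ 05 b4.
Outer hash (tag): sum = 254+117+134+153+24+205+5+180 = 1072 → 04 30.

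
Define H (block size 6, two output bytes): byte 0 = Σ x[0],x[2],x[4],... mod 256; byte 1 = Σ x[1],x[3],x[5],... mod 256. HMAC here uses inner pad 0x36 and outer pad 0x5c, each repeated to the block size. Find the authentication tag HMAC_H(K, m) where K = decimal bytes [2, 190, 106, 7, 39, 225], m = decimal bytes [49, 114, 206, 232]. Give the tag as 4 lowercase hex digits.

Key decimal bytes [2, 190, 106, 7, 39, 225] = 02 be 6a 07 27 e1 is exactly B = 6 bytes: K' = 02 be 6a 07 27 e1.
K' ⊕ ipad = 34 88 5c 31 11 d7.  K' ⊕ opad = 5e e2 36 5b 7b bd.
Inner input = (K'⊕ipad) ∥ m = 34 88 5c 31 11 d7 ∥ 31 72 ce e8.
Inner hash: even-index sum = 416 mod 256 = 160; odd-index sum = 746 mod 256 = 234 → a0 ea.
Outer input = (K'⊕opad) ∥ inner = 5e e2 36 5b 7b bd ∥ a0 ea.
Outer hash (tag): even-index sum = 431 mod 256 = 175; odd-index sum = 740 mod 256 = 228 → af e4.

afe4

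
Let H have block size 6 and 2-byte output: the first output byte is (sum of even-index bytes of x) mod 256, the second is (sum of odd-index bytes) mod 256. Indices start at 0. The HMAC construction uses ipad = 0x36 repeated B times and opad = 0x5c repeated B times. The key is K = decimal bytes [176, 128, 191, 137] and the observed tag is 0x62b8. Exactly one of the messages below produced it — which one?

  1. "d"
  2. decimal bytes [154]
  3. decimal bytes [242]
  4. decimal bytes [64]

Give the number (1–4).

3

Key decimal bytes [176, 128, 191, 137] = b0 80 bf 89 is 4 bytes ≤ B = 6; zero-pad to 6 bytes: K' = b0 80 bf 89 00 00.
K' ⊕ ipad = 86 b6 89 bf 36 36; K' ⊕ opad = ec dc e3 d5 5c 5c.
m1: inner = H(86 b6 89 bf 36 36 64) = a9 ab; tag = H(ec dc e3 d5 5c 5c a9 ab) = d4b8
m2: inner = H(86 b6 89 bf 36 36 9a) = df ab; tag = H(ec dc e3 d5 5c 5c df ab) = 0ab8
m3: inner = H(86 b6 89 bf 36 36 f2) = 37 ab; tag = H(ec dc e3 d5 5c 5c 37 ab) = 62b8 ← matches
m4: inner = H(86 b6 89 bf 36 36 40) = 85 ab; tag = H(ec dc e3 d5 5c 5c 85 ab) = b0b8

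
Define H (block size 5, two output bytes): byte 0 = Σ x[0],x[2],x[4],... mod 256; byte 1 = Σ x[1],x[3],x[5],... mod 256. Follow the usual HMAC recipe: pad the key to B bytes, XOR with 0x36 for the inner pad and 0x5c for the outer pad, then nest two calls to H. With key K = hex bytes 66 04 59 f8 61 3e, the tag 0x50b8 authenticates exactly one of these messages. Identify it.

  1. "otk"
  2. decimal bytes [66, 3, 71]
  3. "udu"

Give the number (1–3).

1

Key hex bytes 66 04 59 f8 61 3e is 6 bytes > B = 5, so hash it first: H(key) = 20 3a, then zero-pad to 5 bytes: K' = 20 3a 00 00 00.
K' ⊕ ipad = 16 0c 36 36 36; K' ⊕ opad = 7c 66 5c 5c 5c.
m1: inner = H(16 0c 36 36 36 6f 74 6b) = f6 1c; tag = H(7c 66 5c 5c 5c f6 1c) = 50b8 ← matches
m2: inner = H(16 0c 36 36 36 42 03 47) = 85 cb; tag = H(7c 66 5c 5c 5c 85 cb) = ff47
m3: inner = H(16 0c 36 36 36 75 64 75) = e6 2c; tag = H(7c 66 5c 5c 5c e6 2c) = 60a8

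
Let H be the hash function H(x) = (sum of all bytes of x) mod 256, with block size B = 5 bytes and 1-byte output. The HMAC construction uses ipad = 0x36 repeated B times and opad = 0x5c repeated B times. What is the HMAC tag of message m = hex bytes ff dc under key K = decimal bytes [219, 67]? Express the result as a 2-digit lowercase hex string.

99

Key decimal bytes [219, 67] = db 43 is 2 bytes ≤ B = 5; zero-pad to 5 bytes: K' = db 43 00 00 00.
K' ⊕ ipad = ed 75 36 36 36.  K' ⊕ opad = 87 1f 5c 5c 5c.
Inner input = (K'⊕ipad) ∥ m = ed 75 36 36 36 ∥ ff dc.
Inner hash: sum = 237+117+54+54+54+255+220 = 991; mod 256 = 223 → df.
Outer input = (K'⊕opad) ∥ inner = 87 1f 5c 5c 5c ∥ df.
Outer hash (tag): sum = 135+31+92+92+92+223 = 665; mod 256 = 153 → 99.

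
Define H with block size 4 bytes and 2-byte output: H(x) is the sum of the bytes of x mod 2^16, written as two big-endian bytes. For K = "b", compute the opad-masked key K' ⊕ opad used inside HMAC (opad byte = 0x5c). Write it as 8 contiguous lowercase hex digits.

Key "b" = 62 is 1 byte ≤ B = 4; zero-pad to 4 bytes: K' = 62 00 00 00.
XOR each byte with 0x5c: 62⊕5c=3e, 00⊕5c=5c, 00⊕5c=5c, 00⊕5c=5c.

3e5c5c5c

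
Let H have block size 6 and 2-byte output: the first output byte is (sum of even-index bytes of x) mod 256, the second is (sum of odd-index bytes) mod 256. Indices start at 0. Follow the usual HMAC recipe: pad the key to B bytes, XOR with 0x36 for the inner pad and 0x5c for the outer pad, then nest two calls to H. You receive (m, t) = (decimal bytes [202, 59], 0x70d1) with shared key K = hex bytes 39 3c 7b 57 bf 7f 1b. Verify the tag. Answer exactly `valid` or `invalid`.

invalid

Key hex bytes 39 3c 7b 57 bf 7f 1b is 7 bytes > B = 6, so hash it first: H(key) = 8e 12, then zero-pad to 6 bytes: K' = 8e 12 00 00 00 00.
K' ⊕ ipad = b8 24 36 36 36 36; K' ⊕ opad = d2 4e 5c 5c 5c 5c.
Inner hash: even-index sum = 494 mod 256 = 238; odd-index sum = 203 mod 256 = 203 → ee cb.
Outer hash (recomputed tag): even-index sum = 632 mod 256 = 120; odd-index sum = 465 mod 256 = 209 → 78 d1.
Recomputed tag = 78d1; claimed = 70d1 → mismatch.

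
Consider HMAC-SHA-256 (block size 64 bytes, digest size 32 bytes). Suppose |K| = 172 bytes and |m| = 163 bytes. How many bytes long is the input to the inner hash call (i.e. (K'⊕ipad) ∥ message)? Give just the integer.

Key is 172 > 64 bytes, so it is hashed to 32 bytes then zero-padded to 64: |K'| = 64.
Inner input = (K'⊕ipad) ∥ m → 64 + 163 = 227 bytes.

227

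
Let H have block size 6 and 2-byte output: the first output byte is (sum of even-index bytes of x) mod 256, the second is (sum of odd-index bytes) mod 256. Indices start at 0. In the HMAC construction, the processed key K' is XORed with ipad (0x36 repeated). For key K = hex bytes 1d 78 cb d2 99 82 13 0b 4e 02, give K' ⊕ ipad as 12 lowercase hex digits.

d4ef36363636

Key hex bytes 1d 78 cb d2 99 82 13 0b 4e 02 is 10 bytes > B = 6, so hash it first: H(key) = e2 d9, then zero-pad to 6 bytes: K' = e2 d9 00 00 00 00.
XOR each byte with 0x36: e2⊕36=d4, d9⊕36=ef, 00⊕36=36, 00⊕36=36, 00⊕36=36, 00⊕36=36.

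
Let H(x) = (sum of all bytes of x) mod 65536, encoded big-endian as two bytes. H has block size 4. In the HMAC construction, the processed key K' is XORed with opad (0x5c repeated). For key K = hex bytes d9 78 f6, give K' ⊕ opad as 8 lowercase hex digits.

Key hex bytes d9 78 f6 is 3 bytes ≤ B = 4; zero-pad to 4 bytes: K' = d9 78 f6 00.
XOR each byte with 0x5c: d9⊕5c=85, 78⊕5c=24, f6⊕5c=aa, 00⊕5c=5c.

8524aa5c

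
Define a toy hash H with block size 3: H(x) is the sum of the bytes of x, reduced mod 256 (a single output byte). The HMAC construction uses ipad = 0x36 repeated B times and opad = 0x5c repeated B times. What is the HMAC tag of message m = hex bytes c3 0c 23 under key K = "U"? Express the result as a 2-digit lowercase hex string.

82

Key "U" = 55 is 1 byte ≤ B = 3; zero-pad to 3 bytes: K' = 55 00 00.
K' ⊕ ipad = 63 36 36.  K' ⊕ opad = 09 5c 5c.
Inner input = (K'⊕ipad) ∥ m = 63 36 36 ∥ c3 0c 23.
Inner hash: sum = 99+54+54+195+12+35 = 449; mod 256 = 193 → c1.
Outer input = (K'⊕opad) ∥ inner = 09 5c 5c ∥ c1.
Outer hash (tag): sum = 9+92+92+193 = 386; mod 256 = 130 → 82.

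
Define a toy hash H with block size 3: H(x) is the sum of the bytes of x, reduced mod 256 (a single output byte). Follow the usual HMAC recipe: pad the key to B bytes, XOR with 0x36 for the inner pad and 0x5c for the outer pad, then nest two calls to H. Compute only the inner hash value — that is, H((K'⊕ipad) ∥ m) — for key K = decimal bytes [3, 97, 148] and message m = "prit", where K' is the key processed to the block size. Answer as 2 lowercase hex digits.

Key decimal bytes [3, 97, 148] = 03 61 94 is exactly B = 3 bytes: K' = 03 61 94.
K' ⊕ ipad = 35 57 a2.
Inner input = 35 57 a2 ∥ 70 72 69 74.
Inner hash: sum = 53+87+162+112+114+105+116 = 749; mod 256 = 237 → ed.

ed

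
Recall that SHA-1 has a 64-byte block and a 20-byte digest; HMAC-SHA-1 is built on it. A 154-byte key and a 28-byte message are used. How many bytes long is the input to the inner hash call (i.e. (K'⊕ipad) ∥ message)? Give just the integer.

Key is 154 > 64 bytes, so it is hashed to 20 bytes then zero-padded to 64: |K'| = 64.
Inner input = (K'⊕ipad) ∥ m → 64 + 28 = 92 bytes.

92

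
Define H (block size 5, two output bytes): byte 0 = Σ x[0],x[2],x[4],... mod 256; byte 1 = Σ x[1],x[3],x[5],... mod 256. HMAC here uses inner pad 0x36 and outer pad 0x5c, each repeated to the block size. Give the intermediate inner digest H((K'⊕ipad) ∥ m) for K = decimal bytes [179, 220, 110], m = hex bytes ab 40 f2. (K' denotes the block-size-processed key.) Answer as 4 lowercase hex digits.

53bd

Key decimal bytes [179, 220, 110] = b3 dc 6e is 3 bytes ≤ B = 5; zero-pad to 5 bytes: K' = b3 dc 6e 00 00.
K' ⊕ ipad = 85 ea 58 36 36.
Inner input = 85 ea 58 36 36 ∥ ab 40 f2.
Inner hash: even-index sum = 339 mod 256 = 83; odd-index sum = 701 mod 256 = 189 → 53 bd.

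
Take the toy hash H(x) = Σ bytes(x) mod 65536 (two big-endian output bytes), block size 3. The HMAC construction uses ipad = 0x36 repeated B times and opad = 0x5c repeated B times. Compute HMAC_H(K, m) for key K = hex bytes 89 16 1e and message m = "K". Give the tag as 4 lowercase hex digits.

01b4

Key hex bytes 89 16 1e is exactly B = 3 bytes: K' = 89 16 1e.
K' ⊕ ipad = bf 20 28.  K' ⊕ opad = d5 4a 42.
Inner input = (K'⊕ipad) ∥ m = bf 20 28 ∥ 4b.
Inner hash: sum = 191+32+40+75 = 338 → 01 52.
Outer input = (K'⊕opad) ∥ inner = d5 4a 42 ∥ 01 52.
Outer hash (tag): sum = 213+74+66+1+82 = 436 → 01 b4.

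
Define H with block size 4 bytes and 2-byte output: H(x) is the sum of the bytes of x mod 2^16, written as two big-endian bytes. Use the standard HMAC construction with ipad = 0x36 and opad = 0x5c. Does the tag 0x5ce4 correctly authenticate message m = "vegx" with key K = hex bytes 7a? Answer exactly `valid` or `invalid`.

invalid

Key hex bytes 7a is 1 byte ≤ B = 4; zero-pad to 4 bytes: K' = 7a 00 00 00.
K' ⊕ ipad = 4c 36 36 36; K' ⊕ opad = 26 5c 5c 5c.
Inner hash: sum = 76+54+54+54+118+101+103+120 = 680 → 02 a8.
Outer hash (recomputed tag): sum = 38+92+92+92+2+168 = 484 → 01 e4.
Recomputed tag = 01e4; claimed = 5ce4 → mismatch.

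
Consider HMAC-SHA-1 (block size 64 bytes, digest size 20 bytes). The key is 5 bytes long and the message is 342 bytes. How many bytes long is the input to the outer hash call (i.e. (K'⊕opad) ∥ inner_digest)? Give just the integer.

84

Key is 5 ≤ 64 bytes, zero-padded: |K'| = 64.
Outer input = (K'⊕opad) ∥ H(inner) → 64 + 20 = 84 bytes.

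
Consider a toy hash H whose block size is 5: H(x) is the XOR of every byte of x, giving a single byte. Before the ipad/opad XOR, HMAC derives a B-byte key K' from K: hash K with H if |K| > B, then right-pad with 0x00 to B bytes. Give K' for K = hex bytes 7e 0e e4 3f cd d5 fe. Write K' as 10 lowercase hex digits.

|K| = 7 > B = 5, so first hash the key.
H(K): XOR 7e⊕0e⊕e4⊕3f⊕cd⊕d5⊕fe = 4d.
Zero-pad H(K) = 4d to 5 bytes: K' = 4d 00 00 00 00.

4d00000000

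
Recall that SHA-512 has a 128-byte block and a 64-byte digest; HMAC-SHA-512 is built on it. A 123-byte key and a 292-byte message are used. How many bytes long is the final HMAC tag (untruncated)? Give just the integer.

64

The tag is one SHA-512 digest: 64 bytes.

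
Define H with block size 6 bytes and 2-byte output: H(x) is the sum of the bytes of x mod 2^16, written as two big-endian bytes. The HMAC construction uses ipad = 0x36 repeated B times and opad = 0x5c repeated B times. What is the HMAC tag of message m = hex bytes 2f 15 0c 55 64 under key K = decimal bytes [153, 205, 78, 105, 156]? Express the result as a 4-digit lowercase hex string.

0327

Key decimal bytes [153, 205, 78, 105, 156] = 99 cd 4e 69 9c is 5 bytes ≤ B = 6; zero-pad to 6 bytes: K' = 99 cd 4e 69 9c 00.
K' ⊕ ipad = af fb 78 5f aa 36.  K' ⊕ opad = c5 91 12 35 c0 5c.
Inner input = (K'⊕ipad) ∥ m = af fb 78 5f aa 36 ∥ 2f 15 0c 55 64.
Inner hash: sum = 175+251+120+95+170+54+47+21+12+85+100 = 1130 → 04 6a.
Outer input = (K'⊕opad) ∥ inner = c5 91 12 35 c0 5c ∥ 04 6a.
Outer hash (tag): sum = 197+145+18+53+192+92+4+106 = 807 → 03 27.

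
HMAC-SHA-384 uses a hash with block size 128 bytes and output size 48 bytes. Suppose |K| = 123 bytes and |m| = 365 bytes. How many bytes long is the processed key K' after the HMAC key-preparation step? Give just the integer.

128

Key is 123 ≤ 128 bytes, zero-padded: |K'| = 128.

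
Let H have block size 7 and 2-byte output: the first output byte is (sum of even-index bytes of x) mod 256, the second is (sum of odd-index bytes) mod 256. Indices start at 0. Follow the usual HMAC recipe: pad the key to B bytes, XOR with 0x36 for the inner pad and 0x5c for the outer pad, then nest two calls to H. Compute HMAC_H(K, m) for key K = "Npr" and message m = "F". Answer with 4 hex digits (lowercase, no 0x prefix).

f00c

Key "Npr" = 4e 70 72 is 3 bytes ≤ B = 7; zero-pad to 7 bytes: K' = 4e 70 72 00 00 00 00.
K' ⊕ ipad = 78 46 44 36 36 36 36.  K' ⊕ opad = 12 2c 2e 5c 5c 5c 5c.
Inner input = (K'⊕ipad) ∥ m = 78 46 44 36 36 36 36 ∥ 46.
Inner hash: even-index sum = 296 mod 256 = 40; odd-index sum = 248 mod 256 = 248 → 28 f8.
Outer input = (K'⊕opad) ∥ inner = 12 2c 2e 5c 5c 5c 5c ∥ 28 f8.
Outer hash (tag): even-index sum = 496 mod 256 = 240; odd-index sum = 268 mod 256 = 12 → f0 0c.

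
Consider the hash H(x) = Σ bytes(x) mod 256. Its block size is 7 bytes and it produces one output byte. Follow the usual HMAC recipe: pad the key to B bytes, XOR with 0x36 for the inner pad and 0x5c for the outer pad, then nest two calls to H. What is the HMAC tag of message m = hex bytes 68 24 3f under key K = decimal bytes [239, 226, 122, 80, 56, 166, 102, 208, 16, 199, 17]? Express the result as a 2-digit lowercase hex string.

a3

Key decimal bytes [239, 226, 122, 80, 56, 166, 102, 208, 16, 199, 17] = ef e2 7a 50 38 a6 66 d0 10 c7 11 is 11 bytes > B = 7, so hash it first: H(key) = 97, then zero-pad to 7 bytes: K' = 97 00 00 00 00 00 00.
K' ⊕ ipad = a1 36 36 36 36 36 36.  K' ⊕ opad = cb 5c 5c 5c 5c 5c 5c.
Inner input = (K'⊕ipad) ∥ m = a1 36 36 36 36 36 36 ∥ 68 24 3f.
Inner hash: sum = 161+54+54+54+54+54+54+104+36+63 = 688; mod 256 = 176 → b0.
Outer input = (K'⊕opad) ∥ inner = cb 5c 5c 5c 5c 5c 5c ∥ b0.
Outer hash (tag): sum = 203+92+92+92+92+92+92+176 = 931; mod 256 = 163 → a3.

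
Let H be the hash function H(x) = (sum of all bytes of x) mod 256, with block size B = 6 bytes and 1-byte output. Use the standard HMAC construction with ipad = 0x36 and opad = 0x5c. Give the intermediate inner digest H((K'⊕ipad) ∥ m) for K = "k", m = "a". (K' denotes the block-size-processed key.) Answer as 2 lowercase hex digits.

Key "k" = 6b is 1 byte ≤ B = 6; zero-pad to 6 bytes: K' = 6b 00 00 00 00 00.
K' ⊕ ipad = 5d 36 36 36 36 36.
Inner input = 5d 36 36 36 36 36 ∥ 61.
Inner hash: sum = 93+54+54+54+54+54+97 = 460; mod 256 = 204 → cc.

cc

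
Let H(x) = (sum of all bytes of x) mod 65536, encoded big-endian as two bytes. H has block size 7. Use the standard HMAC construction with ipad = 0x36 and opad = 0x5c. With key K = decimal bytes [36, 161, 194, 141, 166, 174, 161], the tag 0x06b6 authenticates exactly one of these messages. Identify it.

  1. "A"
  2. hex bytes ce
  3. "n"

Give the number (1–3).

2

Key decimal bytes [36, 161, 194, 141, 166, 174, 161] = 24 a1 c2 8d a6 ae a1 is exactly B = 7 bytes: K' = 24 a1 c2 8d a6 ae a1.
K' ⊕ ipad = 12 97 f4 bb 90 98 97; K' ⊕ opad = 78 fd 9e d1 fa f2 fd.
m1: inner = H(12 97 f4 bb 90 98 97 41) = 04 58; tag = H(78 fd 9e d1 fa f2 fd 04 58) = 0629
m2: inner = H(12 97 f4 bb 90 98 97 ce) = 04 e5; tag = H(78 fd 9e d1 fa f2 fd 04 e5) = 06b6 ← matches
m3: inner = H(12 97 f4 bb 90 98 97 6e) = 04 85; tag = H(78 fd 9e d1 fa f2 fd 04 85) = 0656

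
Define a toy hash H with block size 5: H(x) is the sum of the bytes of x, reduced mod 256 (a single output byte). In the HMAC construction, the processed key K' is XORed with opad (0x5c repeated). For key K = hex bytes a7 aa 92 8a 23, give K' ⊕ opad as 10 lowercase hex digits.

fbf6ced67f

Key hex bytes a7 aa 92 8a 23 is exactly B = 5 bytes: K' = a7 aa 92 8a 23.
XOR each byte with 0x5c: a7⊕5c=fb, aa⊕5c=f6, 92⊕5c=ce, 8a⊕5c=d6, 23⊕5c=7f.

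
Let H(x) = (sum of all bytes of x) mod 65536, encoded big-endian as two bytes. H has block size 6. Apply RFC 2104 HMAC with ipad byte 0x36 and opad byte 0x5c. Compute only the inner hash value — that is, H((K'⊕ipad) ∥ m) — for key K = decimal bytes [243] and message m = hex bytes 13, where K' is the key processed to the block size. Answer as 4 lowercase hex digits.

01e6

Key decimal bytes [243] = f3 is 1 byte ≤ B = 6; zero-pad to 6 bytes: K' = f3 00 00 00 00 00.
K' ⊕ ipad = c5 36 36 36 36 36.
Inner input = c5 36 36 36 36 36 ∥ 13.
Inner hash: sum = 197+54+54+54+54+54+19 = 486 → 01 e6.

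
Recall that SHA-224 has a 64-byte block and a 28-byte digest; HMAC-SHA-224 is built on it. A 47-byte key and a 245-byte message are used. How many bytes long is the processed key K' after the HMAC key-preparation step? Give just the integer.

64

Key is 47 ≤ 64 bytes, zero-padded: |K'| = 64.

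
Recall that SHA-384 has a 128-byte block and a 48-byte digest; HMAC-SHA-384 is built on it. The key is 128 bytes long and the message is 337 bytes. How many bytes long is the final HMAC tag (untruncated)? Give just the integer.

48

The tag is one SHA-384 digest: 48 bytes.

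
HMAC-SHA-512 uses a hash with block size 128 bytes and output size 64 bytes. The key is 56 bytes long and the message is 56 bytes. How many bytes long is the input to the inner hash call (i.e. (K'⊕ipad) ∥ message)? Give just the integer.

Key is 56 ≤ 128 bytes, zero-padded: |K'| = 128.
Inner input = (K'⊕ipad) ∥ m → 128 + 56 = 184 bytes.

184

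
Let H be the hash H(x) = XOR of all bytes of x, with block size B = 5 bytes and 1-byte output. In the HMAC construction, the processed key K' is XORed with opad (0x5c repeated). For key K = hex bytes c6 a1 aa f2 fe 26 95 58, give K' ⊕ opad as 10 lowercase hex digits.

765c5c5c5c

Key hex bytes c6 a1 aa f2 fe 26 95 58 is 8 bytes > B = 5, so hash it first: H(key) = 2a, then zero-pad to 5 bytes: K' = 2a 00 00 00 00.
XOR each byte with 0x5c: 2a⊕5c=76, 00⊕5c=5c, 00⊕5c=5c, 00⊕5c=5c, 00⊕5c=5c.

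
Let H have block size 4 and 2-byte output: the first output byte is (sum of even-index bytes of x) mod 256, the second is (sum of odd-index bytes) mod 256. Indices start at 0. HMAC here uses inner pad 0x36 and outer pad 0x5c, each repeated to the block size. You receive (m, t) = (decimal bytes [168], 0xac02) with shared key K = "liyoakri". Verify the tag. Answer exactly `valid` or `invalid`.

Key "liyoakri" = 6c 69 79 6f 61 6b 72 69 is 8 bytes > B = 4, so hash it first: H(key) = b8 ac, then zero-pad to 4 bytes: K' = b8 ac 00 00.
K' ⊕ ipad = 8e 9a 36 36; K' ⊕ opad = e4 f0 5c 5c.
Inner hash: even-index sum = 364 mod 256 = 108; odd-index sum = 208 mod 256 = 208 → 6c d0.
Outer hash (recomputed tag): even-index sum = 428 mod 256 = 172; odd-index sum = 540 mod 256 = 28 → ac 1c.
Recomputed tag = ac1c; claimed = ac02 → mismatch.

invalid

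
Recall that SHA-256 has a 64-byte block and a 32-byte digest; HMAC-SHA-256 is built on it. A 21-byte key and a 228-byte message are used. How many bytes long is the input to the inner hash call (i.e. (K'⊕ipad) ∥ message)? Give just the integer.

Key is 21 ≤ 64 bytes, zero-padded: |K'| = 64.
Inner input = (K'⊕ipad) ∥ m → 64 + 228 = 292 bytes.

292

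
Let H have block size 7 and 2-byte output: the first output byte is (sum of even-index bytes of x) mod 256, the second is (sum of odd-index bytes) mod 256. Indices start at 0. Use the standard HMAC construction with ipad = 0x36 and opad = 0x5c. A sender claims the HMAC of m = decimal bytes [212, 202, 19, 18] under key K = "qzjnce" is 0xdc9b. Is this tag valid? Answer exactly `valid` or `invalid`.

Key "qzjnce" = 71 7a 6a 6e 63 65 is 6 bytes ≤ B = 7; zero-pad to 7 bytes: K' = 71 7a 6a 6e 63 65 00.
K' ⊕ ipad = 47 4c 5c 58 55 53 36; K' ⊕ opad = 2d 26 36 32 3f 39 5c.
Inner hash: even-index sum = 522 mod 256 = 10; odd-index sum = 478 mod 256 = 222 → 0a de.
Outer hash (recomputed tag): even-index sum = 476 mod 256 = 220; odd-index sum = 155 mod 256 = 155 → dc 9b.
Recomputed tag = dc9b; claimed = dc9b → match.

valid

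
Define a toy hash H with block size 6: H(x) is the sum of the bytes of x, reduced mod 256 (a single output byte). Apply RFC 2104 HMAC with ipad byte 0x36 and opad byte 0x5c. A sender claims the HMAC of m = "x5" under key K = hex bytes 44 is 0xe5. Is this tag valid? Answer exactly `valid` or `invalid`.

invalid

Key hex bytes 44 is 1 byte ≤ B = 6; zero-pad to 6 bytes: K' = 44 00 00 00 00 00.
K' ⊕ ipad = 72 36 36 36 36 36; K' ⊕ opad = 18 5c 5c 5c 5c 5c.
Inner hash: sum = 114+54+54+54+54+54+120+53 = 557; mod 256 = 45 → 2d.
Outer hash (recomputed tag): sum = 24+92+92+92+92+92+45 = 529; mod 256 = 17 → 11.
Recomputed tag = 11; claimed = e5 → mismatch.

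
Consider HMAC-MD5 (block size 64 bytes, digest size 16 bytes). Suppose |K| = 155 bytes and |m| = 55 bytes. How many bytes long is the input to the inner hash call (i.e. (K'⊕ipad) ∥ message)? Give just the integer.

Key is 155 > 64 bytes, so it is hashed to 16 bytes then zero-padded to 64: |K'| = 64.
Inner input = (K'⊕ipad) ∥ m → 64 + 55 = 119 bytes.

119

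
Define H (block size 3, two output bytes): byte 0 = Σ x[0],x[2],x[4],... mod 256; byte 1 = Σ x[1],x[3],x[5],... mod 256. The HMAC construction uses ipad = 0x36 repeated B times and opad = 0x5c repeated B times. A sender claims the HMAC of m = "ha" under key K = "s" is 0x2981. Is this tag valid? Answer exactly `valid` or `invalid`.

invalid

Key "s" = 73 is 1 byte ≤ B = 3; zero-pad to 3 bytes: K' = 73 00 00.
K' ⊕ ipad = 45 36 36; K' ⊕ opad = 2f 5c 5c.
Inner hash: even-index sum = 220 mod 256 = 220; odd-index sum = 158 mod 256 = 158 → dc 9e.
Outer hash (recomputed tag): even-index sum = 297 mod 256 = 41; odd-index sum = 312 mod 256 = 56 → 29 38.
Recomputed tag = 2938; claimed = 2981 → mismatch.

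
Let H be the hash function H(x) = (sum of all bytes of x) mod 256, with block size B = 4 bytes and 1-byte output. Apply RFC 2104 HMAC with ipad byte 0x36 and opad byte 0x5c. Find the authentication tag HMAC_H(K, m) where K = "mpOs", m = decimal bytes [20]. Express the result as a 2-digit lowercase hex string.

Key "mpOs" = 6d 70 4f 73 is exactly B = 4 bytes: K' = 6d 70 4f 73.
K' ⊕ ipad = 5b 46 79 45.  K' ⊕ opad = 31 2c 13 2f.
Inner input = (K'⊕ipad) ∥ m = 5b 46 79 45 ∥ 14.
Inner hash: sum = 91+70+121+69+20 = 371; mod 256 = 115 → 73.
Outer input = (K'⊕opad) ∥ inner = 31 2c 13 2f ∥ 73.
Outer hash (tag): sum = 49+44+19+47+115 = 274; mod 256 = 18 → 12.

12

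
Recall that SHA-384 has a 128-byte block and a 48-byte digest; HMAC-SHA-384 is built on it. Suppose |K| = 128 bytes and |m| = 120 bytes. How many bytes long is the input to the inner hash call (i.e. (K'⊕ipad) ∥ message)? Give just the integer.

248

Key is 128 ≤ 128 bytes, zero-padded: |K'| = 128.
Inner input = (K'⊕ipad) ∥ m → 128 + 120 = 248 bytes.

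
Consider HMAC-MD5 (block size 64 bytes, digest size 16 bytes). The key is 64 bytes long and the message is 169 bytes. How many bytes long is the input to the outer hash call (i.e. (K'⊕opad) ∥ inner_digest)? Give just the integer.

Key is 64 ≤ 64 bytes, zero-padded: |K'| = 64.
Outer input = (K'⊕opad) ∥ H(inner) → 64 + 16 = 80 bytes.

80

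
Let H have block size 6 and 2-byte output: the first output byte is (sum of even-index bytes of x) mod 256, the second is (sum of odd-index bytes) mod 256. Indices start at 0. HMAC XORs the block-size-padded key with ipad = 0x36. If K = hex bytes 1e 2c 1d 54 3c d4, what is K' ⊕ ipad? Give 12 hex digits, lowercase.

Key hex bytes 1e 2c 1d 54 3c d4 is exactly B = 6 bytes: K' = 1e 2c 1d 54 3c d4.
XOR each byte with 0x36: 1e⊕36=28, 2c⊕36=1a, 1d⊕36=2b, 54⊕36=62, 3c⊕36=0a, d4⊕36=e2.

281a2b620ae2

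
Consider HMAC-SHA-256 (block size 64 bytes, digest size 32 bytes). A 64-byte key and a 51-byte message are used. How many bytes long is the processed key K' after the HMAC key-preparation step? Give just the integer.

64

Key is 64 ≤ 64 bytes, zero-padded: |K'| = 64.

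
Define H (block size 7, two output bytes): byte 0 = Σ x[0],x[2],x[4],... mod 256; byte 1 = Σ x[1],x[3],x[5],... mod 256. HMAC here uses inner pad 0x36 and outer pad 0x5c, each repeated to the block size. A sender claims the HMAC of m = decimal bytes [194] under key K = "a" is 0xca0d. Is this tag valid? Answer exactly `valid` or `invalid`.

Key "a" = 61 is 1 byte ≤ B = 7; zero-pad to 7 bytes: K' = 61 00 00 00 00 00 00.
K' ⊕ ipad = 57 36 36 36 36 36 36; K' ⊕ opad = 3d 5c 5c 5c 5c 5c 5c.
Inner hash: even-index sum = 249 mod 256 = 249; odd-index sum = 356 mod 256 = 100 → f9 64.
Outer hash (recomputed tag): even-index sum = 437 mod 256 = 181; odd-index sum = 525 mod 256 = 13 → b5 0d.
Recomputed tag = b50d; claimed = ca0d → mismatch.

invalid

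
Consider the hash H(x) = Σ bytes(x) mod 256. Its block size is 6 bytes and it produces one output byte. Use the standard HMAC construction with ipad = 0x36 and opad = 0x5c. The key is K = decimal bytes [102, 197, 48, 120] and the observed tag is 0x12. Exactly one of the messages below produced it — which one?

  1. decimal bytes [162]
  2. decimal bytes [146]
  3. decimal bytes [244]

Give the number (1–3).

Key decimal bytes [102, 197, 48, 120] = 66 c5 30 78 is 4 bytes ≤ B = 6; zero-pad to 6 bytes: K' = 66 c5 30 78 00 00.
K' ⊕ ipad = 50 f3 06 4e 36 36; K' ⊕ opad = 3a 99 6c 24 5c 5c.
m1: inner = H(50 f3 06 4e 36 36 a2) = a5; tag = H(3a 99 6c 24 5c 5c a5) = c0
m2: inner = H(50 f3 06 4e 36 36 92) = 95; tag = H(3a 99 6c 24 5c 5c 95) = b0
m3: inner = H(50 f3 06 4e 36 36 f4) = f7; tag = H(3a 99 6c 24 5c 5c f7) = 12 ← matches

3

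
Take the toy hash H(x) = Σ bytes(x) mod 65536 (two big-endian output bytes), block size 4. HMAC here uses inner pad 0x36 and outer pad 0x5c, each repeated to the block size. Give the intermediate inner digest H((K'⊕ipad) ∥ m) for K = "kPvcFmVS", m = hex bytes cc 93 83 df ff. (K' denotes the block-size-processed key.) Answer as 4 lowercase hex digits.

Key "kPvcFmVS" = 6b 50 76 63 46 6d 56 53 is 8 bytes > B = 4, so hash it first: H(key) = 02 f0, then zero-pad to 4 bytes: K' = 02 f0 00 00.
K' ⊕ ipad = 34 c6 36 36.
Inner input = 34 c6 36 36 ∥ cc 93 83 df ff.
Inner hash: sum = 52+198+54+54+204+147+131+223+255 = 1318 → 05 26.

0526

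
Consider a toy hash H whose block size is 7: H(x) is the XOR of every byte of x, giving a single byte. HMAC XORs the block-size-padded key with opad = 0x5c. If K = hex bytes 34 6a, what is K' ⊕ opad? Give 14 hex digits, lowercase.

Key hex bytes 34 6a is 2 bytes ≤ B = 7; zero-pad to 7 bytes: K' = 34 6a 00 00 00 00 00.
XOR each byte with 0x5c: 34⊕5c=68, 6a⊕5c=36, 00⊕5c=5c, 00⊕5c=5c, 00⊕5c=5c, 00⊕5c=5c, 00⊕5c=5c.

68365c5c5c5c5c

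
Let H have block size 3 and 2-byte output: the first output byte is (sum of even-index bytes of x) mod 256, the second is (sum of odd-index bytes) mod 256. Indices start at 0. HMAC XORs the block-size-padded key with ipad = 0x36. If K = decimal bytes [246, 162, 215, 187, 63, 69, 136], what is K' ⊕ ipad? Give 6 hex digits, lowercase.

a29436

Key decimal bytes [246, 162, 215, 187, 63, 69, 136] = f6 a2 d7 bb 3f 45 88 is 7 bytes > B = 3, so hash it first: H(key) = 94 a2, then zero-pad to 3 bytes: K' = 94 a2 00.
XOR each byte with 0x36: 94⊕36=a2, a2⊕36=94, 00⊕36=36.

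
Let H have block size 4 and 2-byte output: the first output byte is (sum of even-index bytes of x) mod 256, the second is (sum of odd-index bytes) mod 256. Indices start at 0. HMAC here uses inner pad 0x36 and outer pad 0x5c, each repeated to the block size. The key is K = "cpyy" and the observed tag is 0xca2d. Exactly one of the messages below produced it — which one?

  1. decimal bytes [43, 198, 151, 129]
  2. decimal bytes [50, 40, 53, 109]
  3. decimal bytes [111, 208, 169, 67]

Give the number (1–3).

Key "cpyy" = 63 70 79 79 is exactly B = 4 bytes: K' = 63 70 79 79.
K' ⊕ ipad = 55 46 4f 4f; K' ⊕ opad = 3f 2c 25 25.
m1: inner = H(55 46 4f 4f 2b c6 97 81) = 66 dc; tag = H(3f 2c 25 25 66 dc) = ca2d ← matches
m2: inner = H(55 46 4f 4f 32 28 35 6d) = 0b 2a; tag = H(3f 2c 25 25 0b 2a) = 6f7b
m3: inner = H(55 46 4f 4f 6f d0 a9 43) = bc a8; tag = H(3f 2c 25 25 bc a8) = 20f9

1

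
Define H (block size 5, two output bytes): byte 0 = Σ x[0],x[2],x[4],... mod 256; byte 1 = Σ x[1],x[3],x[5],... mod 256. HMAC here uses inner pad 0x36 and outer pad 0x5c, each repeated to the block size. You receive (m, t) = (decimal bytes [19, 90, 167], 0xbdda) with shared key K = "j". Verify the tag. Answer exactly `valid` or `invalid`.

Key "j" = 6a is 1 byte ≤ B = 5; zero-pad to 5 bytes: K' = 6a 00 00 00 00.
K' ⊕ ipad = 5c 36 36 36 36; K' ⊕ opad = 36 5c 5c 5c 5c.
Inner hash: even-index sum = 290 mod 256 = 34; odd-index sum = 294 mod 256 = 38 → 22 26.
Outer hash (recomputed tag): even-index sum = 276 mod 256 = 20; odd-index sum = 218 mod 256 = 218 → 14 da.
Recomputed tag = 14da; claimed = bdda → mismatch.

invalid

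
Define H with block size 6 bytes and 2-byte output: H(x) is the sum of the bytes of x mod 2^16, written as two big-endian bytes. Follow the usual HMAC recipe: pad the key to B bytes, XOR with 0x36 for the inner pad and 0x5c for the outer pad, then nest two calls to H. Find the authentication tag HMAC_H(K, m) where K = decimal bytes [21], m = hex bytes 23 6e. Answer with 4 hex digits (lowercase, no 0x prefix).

02d8

Key decimal bytes [21] = 15 is 1 byte ≤ B = 6; zero-pad to 6 bytes: K' = 15 00 00 00 00 00.
K' ⊕ ipad = 23 36 36 36 36 36.  K' ⊕ opad = 49 5c 5c 5c 5c 5c.
Inner input = (K'⊕ipad) ∥ m = 23 36 36 36 36 36 ∥ 23 6e.
Inner hash: sum = 35+54+54+54+54+54+35+110 = 450 → 01 c2.
Outer input = (K'⊕opad) ∥ inner = 49 5c 5c 5c 5c 5c ∥ 01 c2.
Outer hash (tag): sum = 73+92+92+92+92+92+1+194 = 728 → 02 d8.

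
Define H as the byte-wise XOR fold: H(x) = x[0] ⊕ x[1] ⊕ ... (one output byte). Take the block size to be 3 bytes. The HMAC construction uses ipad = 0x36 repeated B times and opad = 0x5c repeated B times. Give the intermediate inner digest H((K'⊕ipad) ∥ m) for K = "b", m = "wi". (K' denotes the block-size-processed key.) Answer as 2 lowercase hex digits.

Key "b" = 62 is 1 byte ≤ B = 3; zero-pad to 3 bytes: K' = 62 00 00.
K' ⊕ ipad = 54 36 36.
Inner input = 54 36 36 ∥ 77 69.
Inner hash: XOR 54⊕36⊕36⊕77⊕69 = 4a.

4a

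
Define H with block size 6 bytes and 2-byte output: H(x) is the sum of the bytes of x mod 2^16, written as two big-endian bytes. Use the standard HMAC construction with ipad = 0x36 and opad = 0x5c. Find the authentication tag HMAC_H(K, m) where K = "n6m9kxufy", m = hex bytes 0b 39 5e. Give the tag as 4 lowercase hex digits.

0314

Key "n6m9kxufy" = 6e 36 6d 39 6b 78 75 66 79 is 9 bytes > B = 6, so hash it first: H(key) = 03 81, then zero-pad to 6 bytes: K' = 03 81 00 00 00 00.
K' ⊕ ipad = 35 b7 36 36 36 36.  K' ⊕ opad = 5f dd 5c 5c 5c 5c.
Inner input = (K'⊕ipad) ∥ m = 35 b7 36 36 36 36 ∥ 0b 39 5e.
Inner hash: sum = 53+183+54+54+54+54+11+57+94 = 614 → 02 66.
Outer input = (K'⊕opad) ∥ inner = 5f dd 5c 5c 5c 5c ∥ 02 66.
Outer hash (tag): sum = 95+221+92+92+92+92+2+102 = 788 → 03 14.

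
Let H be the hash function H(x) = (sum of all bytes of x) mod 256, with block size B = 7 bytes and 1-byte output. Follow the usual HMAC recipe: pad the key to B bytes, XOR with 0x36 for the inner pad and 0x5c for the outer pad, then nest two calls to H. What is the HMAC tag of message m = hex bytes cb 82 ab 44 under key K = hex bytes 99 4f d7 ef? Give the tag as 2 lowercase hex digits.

Key hex bytes 99 4f d7 ef is 4 bytes ≤ B = 7; zero-pad to 7 bytes: K' = 99 4f d7 ef 00 00 00.
K' ⊕ ipad = af 79 e1 d9 36 36 36.  K' ⊕ opad = c5 13 8b b3 5c 5c 5c.
Inner input = (K'⊕ipad) ∥ m = af 79 e1 d9 36 36 36 ∥ cb 82 ab 44.
Inner hash: sum = 175+121+225+217+54+54+54+203+130+171+68 = 1472; mod 256 = 192 → c0.
Outer input = (K'⊕opad) ∥ inner = c5 13 8b b3 5c 5c 5c ∥ c0.
Outer hash (tag): sum = 197+19+139+179+92+92+92+192 = 1002; mod 256 = 234 → ea.

ea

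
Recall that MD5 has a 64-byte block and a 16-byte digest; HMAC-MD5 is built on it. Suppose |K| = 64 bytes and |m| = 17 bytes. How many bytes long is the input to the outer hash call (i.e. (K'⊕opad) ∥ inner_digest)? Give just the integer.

Key is 64 ≤ 64 bytes, zero-padded: |K'| = 64.
Outer input = (K'⊕opad) ∥ H(inner) → 64 + 16 = 80 bytes.

80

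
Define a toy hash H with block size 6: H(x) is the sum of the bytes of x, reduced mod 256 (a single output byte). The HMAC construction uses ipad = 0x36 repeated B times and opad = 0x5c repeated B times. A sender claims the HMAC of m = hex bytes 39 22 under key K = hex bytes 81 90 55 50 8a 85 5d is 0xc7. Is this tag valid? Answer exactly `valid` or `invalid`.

valid

Key hex bytes 81 90 55 50 8a 85 5d is 7 bytes > B = 6, so hash it first: H(key) = 22, then zero-pad to 6 bytes: K' = 22 00 00 00 00 00.
K' ⊕ ipad = 14 36 36 36 36 36; K' ⊕ opad = 7e 5c 5c 5c 5c 5c.
Inner hash: sum = 20+54+54+54+54+54+57+34 = 381; mod 256 = 125 → 7d.
Outer hash (recomputed tag): sum = 126+92+92+92+92+92+125 = 711; mod 256 = 199 → c7.
Recomputed tag = c7; claimed = c7 → match.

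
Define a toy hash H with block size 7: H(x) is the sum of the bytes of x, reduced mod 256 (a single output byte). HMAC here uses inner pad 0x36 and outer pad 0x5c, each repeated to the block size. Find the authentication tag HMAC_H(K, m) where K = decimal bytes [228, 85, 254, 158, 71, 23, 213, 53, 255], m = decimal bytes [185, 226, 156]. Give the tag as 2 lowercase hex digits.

0d

Key decimal bytes [228, 85, 254, 158, 71, 23, 213, 53, 255] = e4 55 fe 9e 47 17 d5 35 ff is 9 bytes > B = 7, so hash it first: H(key) = 3c, then zero-pad to 7 bytes: K' = 3c 00 00 00 00 00 00.
K' ⊕ ipad = 0a 36 36 36 36 36 36.  K' ⊕ opad = 60 5c 5c 5c 5c 5c 5c.
Inner input = (K'⊕ipad) ∥ m = 0a 36 36 36 36 36 36 ∥ b9 e2 9c.
Inner hash: sum = 10+54+54+54+54+54+54+185+226+156 = 901; mod 256 = 133 → 85.
Outer input = (K'⊕opad) ∥ inner = 60 5c 5c 5c 5c 5c 5c ∥ 85.
Outer hash (tag): sum = 96+92+92+92+92+92+92+133 = 781; mod 256 = 13 → 0d.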